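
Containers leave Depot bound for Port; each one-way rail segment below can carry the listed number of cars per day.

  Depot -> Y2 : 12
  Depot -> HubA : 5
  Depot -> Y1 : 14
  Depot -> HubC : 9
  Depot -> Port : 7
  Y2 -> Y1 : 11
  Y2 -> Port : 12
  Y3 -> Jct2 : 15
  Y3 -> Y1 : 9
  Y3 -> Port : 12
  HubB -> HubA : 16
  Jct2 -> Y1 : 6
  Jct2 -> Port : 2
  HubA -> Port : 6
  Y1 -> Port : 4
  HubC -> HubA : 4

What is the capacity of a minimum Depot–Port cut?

Augment Depot→Port: bottleneck 7, flow now 7.
Augment Depot→Y2→Port: bottleneck 12, flow now 19.
Augment Depot→HubA→Port: bottleneck 5, flow now 24.
Augment Depot→Y1→Port: bottleneck 4, flow now 28.
Augment Depot→HubC→HubA→Port: bottleneck 1, flow now 29.
No augmenting path remains; maximum flow = 29.
By max-flow min-cut, the minimum cut capacity equals the max flow.
In the residual graph, reachable from Depot: {Depot, HubA, Y1, HubC}.
Min-cut edges: Depot→Y2 (12), Depot→Port (7), HubA→Port (6), Y1→Port (4); capacity 12 + 7 + 6 + 4 = 29.

29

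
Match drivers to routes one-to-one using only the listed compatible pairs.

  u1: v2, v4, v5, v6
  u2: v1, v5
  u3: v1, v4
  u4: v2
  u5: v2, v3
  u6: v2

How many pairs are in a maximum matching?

5

Unit-capacity flow: source→left, listed edges, right→sink; max matching = max flow.
Augmenting path u1→v2 (+1); matched 1.
Augmenting path u2→v1 (+1); matched 2.
Augmenting path u3→v4 (+1); matched 3.
Augmenting path u5→v3 (+1); matched 4.
Augmenting path u4→v2→u1→v5 (+1); matched 5.
No augmenting path remains; maximum matching = 5.
König certificate: {u1, u2, u3, u5, v2} is a vertex cover of size 5 (every listed pair touches it), so no matching can be larger.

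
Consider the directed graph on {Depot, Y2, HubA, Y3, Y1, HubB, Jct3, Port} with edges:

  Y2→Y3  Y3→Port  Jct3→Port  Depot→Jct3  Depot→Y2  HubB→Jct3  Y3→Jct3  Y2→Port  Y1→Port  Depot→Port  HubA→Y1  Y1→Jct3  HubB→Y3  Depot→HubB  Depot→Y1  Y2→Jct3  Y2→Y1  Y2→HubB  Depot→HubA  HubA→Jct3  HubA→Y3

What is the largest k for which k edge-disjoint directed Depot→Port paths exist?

5

Assign every edge capacity 1; by Menger, the answer equals the max flow.
Path Depot→Port (+1); total 1.
Path Depot→Y2→Port (+1); total 2.
Path Depot→Y1→Port (+1); total 3.
Path Depot→Jct3→Port (+1); total 4.
Path Depot→HubA→Y3→Port (+1); total 5.
No residual Depot→Port path; max flow = 5.
Certifying cut of size 5: {Depot→Port, Depot→Y2, Jct3→Port, Y1→Port, Y3→Port}.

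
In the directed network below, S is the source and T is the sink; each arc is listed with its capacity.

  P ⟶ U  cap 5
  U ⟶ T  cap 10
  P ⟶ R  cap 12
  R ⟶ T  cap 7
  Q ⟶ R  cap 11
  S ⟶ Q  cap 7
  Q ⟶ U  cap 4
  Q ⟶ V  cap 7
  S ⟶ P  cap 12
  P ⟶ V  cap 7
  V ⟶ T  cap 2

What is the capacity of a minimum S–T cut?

18

Augment S→P→R→T: bottleneck 7, flow now 7.
Augment S→P→U→T: bottleneck 5, flow now 12.
Augment S→Q→U→T: bottleneck 4, flow now 16.
Augment S→Q→V→T: bottleneck 2, flow now 18.
No augmenting path remains; maximum flow = 18.
By max-flow min-cut, the minimum cut capacity equals the max flow.
In the residual graph, reachable from S: {S, P, Q, R, V}.
Min-cut edges: P→U (5), Q→U (4), R→T (7), V→T (2); capacity 5 + 4 + 7 + 2 = 18.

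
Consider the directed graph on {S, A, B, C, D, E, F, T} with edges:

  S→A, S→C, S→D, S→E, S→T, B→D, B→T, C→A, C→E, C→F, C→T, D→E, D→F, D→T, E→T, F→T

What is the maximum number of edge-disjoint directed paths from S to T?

Assign every edge capacity 1; by Menger, the answer equals the max flow.
Path S→T (+1); total 1.
Path S→C→T (+1); total 2.
Path S→D→T (+1); total 3.
Path S→E→T (+1); total 4.
No residual S→T path; max flow = 4.
Certifying cut of size 4: {S→C, S→D, S→E, S→T}.

4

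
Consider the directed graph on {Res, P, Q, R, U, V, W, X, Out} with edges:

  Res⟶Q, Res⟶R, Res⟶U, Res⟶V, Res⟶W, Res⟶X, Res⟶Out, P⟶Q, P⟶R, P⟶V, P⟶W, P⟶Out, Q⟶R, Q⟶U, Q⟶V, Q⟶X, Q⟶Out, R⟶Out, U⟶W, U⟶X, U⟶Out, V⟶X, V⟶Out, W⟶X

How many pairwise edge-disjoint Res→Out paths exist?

5

Assign every edge capacity 1; by Menger, the answer equals the max flow.
Path Res→Out (+1); total 1.
Path Res→Q→Out (+1); total 2.
Path Res→R→Out (+1); total 3.
Path Res→U→Out (+1); total 4.
Path Res→V→Out (+1); total 5.
No residual Res→Out path; max flow = 5.
Certifying cut of size 5: {Res→Out, Res→Q, Res→R, Res→U, Res→V}.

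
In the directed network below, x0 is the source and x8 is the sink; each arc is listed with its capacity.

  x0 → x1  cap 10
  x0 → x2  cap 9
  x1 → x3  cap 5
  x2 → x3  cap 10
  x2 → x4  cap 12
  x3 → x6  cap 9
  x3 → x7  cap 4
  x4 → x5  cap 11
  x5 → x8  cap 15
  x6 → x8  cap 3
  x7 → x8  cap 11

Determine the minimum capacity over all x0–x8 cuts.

14

Augment x0→x1→x3→x6→x8: bottleneck 3, flow now 3.
Augment x0→x1→x3→x7→x8: bottleneck 2, flow now 5.
Augment x0→x2→x3→x7→x8: bottleneck 2, flow now 7.
Augment x0→x2→x4→x5→x8: bottleneck 7, flow now 14.
No augmenting path remains; maximum flow = 14.
By max-flow min-cut, the minimum cut capacity equals the max flow.
In the residual graph, reachable from x0: {x0, x1}.
Min-cut edges: x0→x2 (9), x1→x3 (5); capacity 9 + 5 = 14.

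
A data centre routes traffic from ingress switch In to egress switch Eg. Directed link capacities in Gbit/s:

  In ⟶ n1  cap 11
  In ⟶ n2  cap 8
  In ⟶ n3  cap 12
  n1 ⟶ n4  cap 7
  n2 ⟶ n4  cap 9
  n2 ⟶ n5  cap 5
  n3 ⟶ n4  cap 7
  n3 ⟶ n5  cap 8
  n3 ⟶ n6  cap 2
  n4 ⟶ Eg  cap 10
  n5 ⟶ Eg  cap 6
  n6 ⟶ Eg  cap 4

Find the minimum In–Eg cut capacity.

Augment In→n1→n4→Eg: bottleneck 7, flow now 7.
Augment In→n2→n4→Eg: bottleneck 3, flow now 10.
Augment In→n2→n5→Eg: bottleneck 5, flow now 15.
Augment In→n3→n5→Eg: bottleneck 1, flow now 16.
Augment In→n3→n6→Eg: bottleneck 2, flow now 18.
No augmenting path remains; maximum flow = 18.
By max-flow min-cut, the minimum cut capacity equals the max flow.
In the residual graph, reachable from In: {In, n1, n2, n3, n4, n5}.
Min-cut edges: n3→n6 (2), n4→Eg (10), n5→Eg (6); capacity 2 + 10 + 6 = 18.

18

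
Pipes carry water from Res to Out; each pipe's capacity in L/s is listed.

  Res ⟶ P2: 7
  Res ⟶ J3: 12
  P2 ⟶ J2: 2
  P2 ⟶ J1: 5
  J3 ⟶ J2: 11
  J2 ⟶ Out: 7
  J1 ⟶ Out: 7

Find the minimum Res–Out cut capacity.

Augment Res→P2→J2→Out: bottleneck 2, flow now 2.
Augment Res→P2→J1→Out: bottleneck 5, flow now 7.
Augment Res→J3→J2→Out: bottleneck 5, flow now 12.
No augmenting path remains; maximum flow = 12.
By max-flow min-cut, the minimum cut capacity equals the max flow.
In the residual graph, reachable from Res: {Res, P2, J3, J2}.
Min-cut edges: P2→J1 (5), J2→Out (7); capacity 5 + 7 = 12.

12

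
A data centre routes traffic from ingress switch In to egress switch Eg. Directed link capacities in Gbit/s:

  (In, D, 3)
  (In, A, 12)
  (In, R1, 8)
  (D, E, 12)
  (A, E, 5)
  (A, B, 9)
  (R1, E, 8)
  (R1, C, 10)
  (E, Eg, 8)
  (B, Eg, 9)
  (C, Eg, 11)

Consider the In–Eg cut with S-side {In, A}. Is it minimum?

No — its capacity is 25, but the minimum cut has capacity 23.

Given cut capacity: 3 + 8 + 5 + 9 = 25.
Augment In→D→E→Eg: bottleneck 3, flow now 3.
Augment In→A→E→Eg: bottleneck 5, flow now 8.
Augment In→A→B→Eg: bottleneck 7, flow now 15.
Augment In→R1→C→Eg: bottleneck 8, flow now 23.
No augmenting path remains; maximum flow = 23.
In the residual graph, reachable from In: {In}.
Min-cut edges: In→D (3), In→A (12), In→R1 (8); capacity 3 + 12 + 8 = 23.
Cut capacity 25 exceeds the max flow 23, so it is not minimum.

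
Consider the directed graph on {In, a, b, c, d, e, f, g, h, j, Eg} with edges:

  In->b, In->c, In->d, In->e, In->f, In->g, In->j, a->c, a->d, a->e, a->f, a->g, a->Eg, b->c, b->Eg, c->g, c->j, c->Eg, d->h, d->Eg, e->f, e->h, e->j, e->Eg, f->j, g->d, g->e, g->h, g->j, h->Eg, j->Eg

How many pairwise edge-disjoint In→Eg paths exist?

Assign every edge capacity 1; by Menger, the answer equals the max flow.
Path In→b→Eg (+1); total 1.
Path In→c→Eg (+1); total 2.
Path In→d→Eg (+1); total 3.
Path In→e→Eg (+1); total 4.
Path In→j→Eg (+1); total 5.
Path In→g→h→Eg (+1); total 6.
No residual In→Eg path; max flow = 6.
Certifying cut of size 6: {In→b, In→c, In→d, In→e, In→g, j→Eg}.

6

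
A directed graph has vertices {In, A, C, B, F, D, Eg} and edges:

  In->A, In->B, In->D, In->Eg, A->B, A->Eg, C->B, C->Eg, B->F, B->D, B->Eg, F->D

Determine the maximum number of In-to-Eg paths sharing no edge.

3

Assign every edge capacity 1; by Menger, the answer equals the max flow.
Path In→Eg (+1); total 1.
Path In→A→Eg (+1); total 2.
Path In→B→Eg (+1); total 3.
No residual In→Eg path; max flow = 3.
Certifying cut of size 3: {In→A, In→B, In→Eg}.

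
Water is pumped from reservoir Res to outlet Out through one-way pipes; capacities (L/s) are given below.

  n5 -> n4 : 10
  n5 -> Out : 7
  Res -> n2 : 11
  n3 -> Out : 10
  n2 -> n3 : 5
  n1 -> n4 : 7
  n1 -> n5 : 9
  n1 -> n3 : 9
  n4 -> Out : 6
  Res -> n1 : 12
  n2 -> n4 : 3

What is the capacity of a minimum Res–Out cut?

20

Augment Res→n1→n3→Out: bottleneck 9, flow now 9.
Augment Res→n1→n4→Out: bottleneck 3, flow now 12.
Augment Res→n2→n3→Out: bottleneck 1, flow now 13.
Augment Res→n2→n4→Out: bottleneck 3, flow now 16.
Augment Res→n2→n3→n1→n5→Out: bottleneck 4, flow now 20. (uses reverse residual edge)
No augmenting path remains; maximum flow = 20.
By max-flow min-cut, the minimum cut capacity equals the max flow.
In the residual graph, reachable from Res: {Res, n2}.
Min-cut edges: Res→n1 (12), n2→n3 (5), n2→n4 (3); capacity 12 + 5 + 3 = 20.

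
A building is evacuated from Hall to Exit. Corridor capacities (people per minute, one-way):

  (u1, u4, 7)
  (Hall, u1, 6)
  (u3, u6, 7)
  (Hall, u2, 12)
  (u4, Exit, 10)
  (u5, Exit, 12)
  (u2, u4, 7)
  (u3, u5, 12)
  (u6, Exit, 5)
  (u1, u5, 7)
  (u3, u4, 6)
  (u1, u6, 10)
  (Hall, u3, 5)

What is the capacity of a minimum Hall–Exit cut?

Augment Hall→u1→u4→Exit: bottleneck 6, flow now 6.
Augment Hall→u2→u4→Exit: bottleneck 4, flow now 10.
Augment Hall→u3→u5→Exit: bottleneck 5, flow now 15.
Augment Hall→u2→u4→u1→u5→Exit: bottleneck 3, flow now 18. (uses reverse residual edge)
No augmenting path remains; maximum flow = 18.
By max-flow min-cut, the minimum cut capacity equals the max flow.
In the residual graph, reachable from Hall: {Hall, u2}.
Min-cut edges: Hall→u1 (6), Hall→u3 (5), u2→u4 (7); capacity 6 + 5 + 7 = 18.

18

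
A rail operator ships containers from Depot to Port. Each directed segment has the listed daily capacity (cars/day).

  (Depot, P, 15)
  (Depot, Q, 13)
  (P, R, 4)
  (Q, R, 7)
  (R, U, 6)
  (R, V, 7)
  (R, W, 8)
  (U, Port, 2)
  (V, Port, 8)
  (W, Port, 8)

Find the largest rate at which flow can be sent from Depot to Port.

11

Augment Depot→P→R→U→Port: bottleneck 2, flow now 2.
Augment Depot→P→R→V→Port: bottleneck 2, flow now 4.
Augment Depot→Q→R→V→Port: bottleneck 5, flow now 9.
Augment Depot→Q→R→W→Port: bottleneck 2, flow now 11.
No augmenting path remains; maximum flow = 11.
In the residual graph, reachable from Depot: {Depot, P, Q}.
Min-cut edges: P→R (4), Q→R (7); capacity 4 + 7 = 11.
This cut is saturated, so no flow can exceed 11.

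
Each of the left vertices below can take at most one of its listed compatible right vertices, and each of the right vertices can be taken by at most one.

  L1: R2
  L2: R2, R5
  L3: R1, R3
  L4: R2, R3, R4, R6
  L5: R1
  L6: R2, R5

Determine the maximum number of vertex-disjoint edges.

Unit-capacity flow: source→left, listed edges, right→sink; max matching = max flow.
Augmenting path L1→R2 (+1); matched 1.
Augmenting path L2→R5 (+1); matched 2.
Augmenting path L3→R1 (+1); matched 3.
Augmenting path L4→R3 (+1); matched 4.
Augmenting path L5→R1→L3→R3→L4→R4 (+1); matched 5.
No augmenting path remains; maximum matching = 5.
König certificate: {L3, L4, L5, R2, R5} is a vertex cover of size 5 (every listed pair touches it), so no matching can be larger.

5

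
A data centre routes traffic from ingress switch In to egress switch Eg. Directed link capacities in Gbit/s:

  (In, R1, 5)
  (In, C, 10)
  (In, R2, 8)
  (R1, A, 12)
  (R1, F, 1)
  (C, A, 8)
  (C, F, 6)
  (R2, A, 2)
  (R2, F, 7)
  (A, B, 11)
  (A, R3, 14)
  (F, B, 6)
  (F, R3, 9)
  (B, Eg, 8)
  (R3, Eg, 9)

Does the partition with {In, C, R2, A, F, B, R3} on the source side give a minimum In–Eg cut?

Given cut capacity: 5 + 8 + 9 = 22.
Augment In→R1→A→B→Eg: bottleneck 5, flow now 5.
Augment In→C→A→B→Eg: bottleneck 3, flow now 8.
Augment In→C→A→R3→Eg: bottleneck 5, flow now 13.
Augment In→C→F→R3→Eg: bottleneck 2, flow now 15.
Augment In→R2→A→R3→Eg: bottleneck 2, flow now 17.
No augmenting path remains; maximum flow = 17.
In the residual graph, reachable from In: {In, R1, C, R2, A, F, B, R3}.
Min-cut edges: B→Eg (8), R3→Eg (9); capacity 8 + 9 = 17.
Cut capacity 22 exceeds the max flow 17, so it is not minimum.

No — its capacity is 22, but the minimum cut has capacity 17.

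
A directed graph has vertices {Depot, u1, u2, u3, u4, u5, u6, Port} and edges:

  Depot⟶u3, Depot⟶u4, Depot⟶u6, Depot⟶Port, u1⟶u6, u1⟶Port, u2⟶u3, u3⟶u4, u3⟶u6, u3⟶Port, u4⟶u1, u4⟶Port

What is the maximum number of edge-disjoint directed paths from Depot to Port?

3

Assign every edge capacity 1; by Menger, the answer equals the max flow.
Path Depot→Port (+1); total 1.
Path Depot→u3→Port (+1); total 2.
Path Depot→u4→Port (+1); total 3.
No residual Depot→Port path; max flow = 3.
Certifying cut of size 3: {Depot→Port, Depot→u3, Depot→u4}.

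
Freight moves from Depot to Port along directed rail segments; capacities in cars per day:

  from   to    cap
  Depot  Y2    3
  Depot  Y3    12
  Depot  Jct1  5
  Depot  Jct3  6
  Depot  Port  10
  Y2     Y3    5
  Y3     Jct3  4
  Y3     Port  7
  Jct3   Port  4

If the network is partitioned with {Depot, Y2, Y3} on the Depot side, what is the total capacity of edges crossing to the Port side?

Edges leaving {Depot, Y2, Y3}: Depot→Jct1 (5), Depot→Jct3 (6), Depot→Port (10), Y3→Jct3 (4), Y3→Port (7).
Cut capacity = 5 + 6 + 10 + 4 + 7 = 32.

32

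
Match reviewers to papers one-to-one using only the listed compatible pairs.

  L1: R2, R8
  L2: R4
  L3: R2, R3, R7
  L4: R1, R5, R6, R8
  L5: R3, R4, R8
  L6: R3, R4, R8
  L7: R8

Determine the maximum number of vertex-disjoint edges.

Unit-capacity flow: source→left, listed edges, right→sink; max matching = max flow.
Augmenting path L1→R2 (+1); matched 1.
Augmenting path L2→R4 (+1); matched 2.
Augmenting path L3→R3 (+1); matched 3.
Augmenting path L4→R1 (+1); matched 4.
Augmenting path L5→R8 (+1); matched 5.
Augmenting path L6→R3→L3→R7 (+1); matched 6.
No augmenting path remains; maximum matching = 6.
König certificate: {L1, L3, L4, R3, R4, R8} is a vertex cover of size 6 (every listed pair touches it), so no matching can be larger.

6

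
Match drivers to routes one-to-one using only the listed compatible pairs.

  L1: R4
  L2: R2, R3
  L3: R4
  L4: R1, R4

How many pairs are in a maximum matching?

Unit-capacity flow: source→left, listed edges, right→sink; max matching = max flow.
Augmenting path L1→R4 (+1); matched 1.
Augmenting path L2→R2 (+1); matched 2.
Augmenting path L4→R1 (+1); matched 3.
No augmenting path remains; maximum matching = 3.
König certificate: {L2, L4, R4} is a vertex cover of size 3 (every listed pair touches it), so no matching can be larger.

3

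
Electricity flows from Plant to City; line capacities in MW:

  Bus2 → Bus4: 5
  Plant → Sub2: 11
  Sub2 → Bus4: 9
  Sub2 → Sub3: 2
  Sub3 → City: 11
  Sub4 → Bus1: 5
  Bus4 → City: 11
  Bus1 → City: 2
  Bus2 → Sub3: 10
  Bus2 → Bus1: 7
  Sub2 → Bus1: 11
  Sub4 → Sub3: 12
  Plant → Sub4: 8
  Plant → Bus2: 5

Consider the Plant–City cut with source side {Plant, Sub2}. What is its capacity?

35

Edges leaving {Plant, Sub2}: Plant→Sub4 (8), Plant→Bus2 (5), Sub2→Bus4 (9), Sub2→Bus1 (11), Sub2→Sub3 (2).
Cut capacity = 8 + 5 + 9 + 11 + 2 = 35.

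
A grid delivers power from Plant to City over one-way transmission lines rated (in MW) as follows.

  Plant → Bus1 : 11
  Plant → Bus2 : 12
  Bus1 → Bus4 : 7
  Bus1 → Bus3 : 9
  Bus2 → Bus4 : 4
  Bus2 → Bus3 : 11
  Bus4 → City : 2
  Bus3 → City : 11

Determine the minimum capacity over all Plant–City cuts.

Augment Plant→Bus1→Bus4→City: bottleneck 2, flow now 2.
Augment Plant→Bus1→Bus3→City: bottleneck 9, flow now 11.
Augment Plant→Bus2→Bus3→City: bottleneck 2, flow now 13.
No augmenting path remains; maximum flow = 13.
By max-flow min-cut, the minimum cut capacity equals the max flow.
In the residual graph, reachable from Plant: {Plant, Bus1, Bus2, Bus4, Bus3}.
Min-cut edges: Bus4→City (2), Bus3→City (11); capacity 2 + 11 = 13.

13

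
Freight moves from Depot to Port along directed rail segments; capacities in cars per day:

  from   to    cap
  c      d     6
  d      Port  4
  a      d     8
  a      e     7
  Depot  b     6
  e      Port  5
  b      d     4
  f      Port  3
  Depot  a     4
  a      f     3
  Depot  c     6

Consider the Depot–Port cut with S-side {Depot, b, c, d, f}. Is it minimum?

Given cut capacity: 4 + 4 + 3 = 11.
Augment Depot→a→d→Port: bottleneck 4, flow now 4.
Augment Depot→b→d→a→e→Port: bottleneck 4, flow now 8. (uses reverse residual edge)
No augmenting path remains; maximum flow = 8.
In the residual graph, reachable from Depot: {Depot, b, c, d}.
Min-cut edges: Depot→a (4), d→Port (4); capacity 4 + 4 = 8.
Cut capacity 11 exceeds the max flow 8, so it is not minimum.

No — its capacity is 11, but the minimum cut has capacity 8.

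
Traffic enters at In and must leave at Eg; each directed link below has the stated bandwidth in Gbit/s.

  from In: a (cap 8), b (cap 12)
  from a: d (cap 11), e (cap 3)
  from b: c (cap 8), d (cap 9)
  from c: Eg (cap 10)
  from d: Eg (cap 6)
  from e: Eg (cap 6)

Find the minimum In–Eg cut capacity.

17

Augment In→a→d→Eg: bottleneck 6, flow now 6.
Augment In→a→e→Eg: bottleneck 2, flow now 8.
Augment In→b→c→Eg: bottleneck 8, flow now 16.
Augment In→b→d→a→e→Eg: bottleneck 1, flow now 17. (uses reverse residual edge)
No augmenting path remains; maximum flow = 17.
By max-flow min-cut, the minimum cut capacity equals the max flow.
In the residual graph, reachable from In: {In, a, b, d}.
Min-cut edges: a→e (3), b→c (8), d→Eg (6); capacity 3 + 8 + 6 = 17.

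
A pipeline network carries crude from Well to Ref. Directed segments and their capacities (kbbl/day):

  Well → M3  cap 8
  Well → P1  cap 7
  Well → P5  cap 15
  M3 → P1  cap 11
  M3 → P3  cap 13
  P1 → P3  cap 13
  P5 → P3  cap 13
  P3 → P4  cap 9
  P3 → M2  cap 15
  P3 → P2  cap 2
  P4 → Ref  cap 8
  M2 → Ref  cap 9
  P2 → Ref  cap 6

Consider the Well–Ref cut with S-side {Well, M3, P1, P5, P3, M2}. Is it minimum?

No — its capacity is 20, but the minimum cut has capacity 19.

Given cut capacity: 9 + 2 + 9 = 20.
Augment Well→M3→P3→P4→Ref: bottleneck 8, flow now 8.
Augment Well→P1→P3→M2→Ref: bottleneck 7, flow now 15.
Augment Well→P5→P3→M2→Ref: bottleneck 2, flow now 17.
Augment Well→P5→P3→P2→Ref: bottleneck 2, flow now 19.
No augmenting path remains; maximum flow = 19.
In the residual graph, reachable from Well: {Well, M3, P1, P5, P3, P4, M2}.
Min-cut edges: P3→P2 (2), P4→Ref (8), M2→Ref (9); capacity 2 + 8 + 9 = 19.
Cut capacity 20 exceeds the max flow 19, so it is not minimum.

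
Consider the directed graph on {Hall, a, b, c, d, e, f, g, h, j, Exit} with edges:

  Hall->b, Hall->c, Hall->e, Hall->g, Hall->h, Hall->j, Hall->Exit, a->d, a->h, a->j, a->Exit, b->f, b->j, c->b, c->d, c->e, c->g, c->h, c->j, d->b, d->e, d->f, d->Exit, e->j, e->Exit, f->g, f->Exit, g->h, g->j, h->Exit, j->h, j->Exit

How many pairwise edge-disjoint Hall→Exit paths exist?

6

Assign every edge capacity 1; by Menger, the answer equals the max flow.
Path Hall→Exit (+1); total 1.
Path Hall→e→Exit (+1); total 2.
Path Hall→h→Exit (+1); total 3.
Path Hall→j→Exit (+1); total 4.
Path Hall→b→f→Exit (+1); total 5.
Path Hall→c→d→Exit (+1); total 6.
No residual Hall→Exit path; max flow = 6.
Certifying cut of size 6: {Hall→Exit, Hall→b, Hall→c, Hall→e, h→Exit, j→Exit}.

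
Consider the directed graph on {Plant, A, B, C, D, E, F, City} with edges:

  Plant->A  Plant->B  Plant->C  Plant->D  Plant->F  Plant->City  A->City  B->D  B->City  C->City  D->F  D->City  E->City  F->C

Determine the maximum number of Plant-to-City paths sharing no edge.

Assign every edge capacity 1; by Menger, the answer equals the max flow.
Path Plant→City (+1); total 1.
Path Plant→A→City (+1); total 2.
Path Plant→B→City (+1); total 3.
Path Plant→C→City (+1); total 4.
Path Plant→D→City (+1); total 5.
No residual Plant→City path; max flow = 5.
Certifying cut of size 5: {C→City, Plant→A, Plant→B, Plant→City, Plant→D}.

5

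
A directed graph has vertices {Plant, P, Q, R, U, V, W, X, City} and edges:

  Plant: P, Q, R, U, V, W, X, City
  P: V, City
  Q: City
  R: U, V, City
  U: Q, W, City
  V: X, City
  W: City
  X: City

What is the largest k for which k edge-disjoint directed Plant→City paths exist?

Assign every edge capacity 1; by Menger, the answer equals the max flow.
Path Plant→City (+1); total 1.
Path Plant→P→City (+1); total 2.
Path Plant→Q→City (+1); total 3.
Path Plant→R→City (+1); total 4.
Path Plant→U→City (+1); total 5.
Path Plant→V→City (+1); total 6.
Path Plant→W→City (+1); total 7.
Path Plant→X→City (+1); total 8.
No residual Plant→City path; max flow = 8.
Certifying cut of size 8: {Plant→City, Plant→P, Plant→Q, Plant→R, Plant→U, Plant→V, Plant→W, Plant→X}.

8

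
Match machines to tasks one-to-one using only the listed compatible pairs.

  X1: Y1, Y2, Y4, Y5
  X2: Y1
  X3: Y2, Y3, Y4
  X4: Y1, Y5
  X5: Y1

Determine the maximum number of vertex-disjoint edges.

4

Unit-capacity flow: source→left, listed edges, right→sink; max matching = max flow.
Augmenting path X1→Y1 (+1); matched 1.
Augmenting path X3→Y2 (+1); matched 2.
Augmenting path X4→Y5 (+1); matched 3.
Augmenting path X2→Y1→X1→Y4 (+1); matched 4.
No augmenting path remains; maximum matching = 4.
König certificate: {X1, X3, X4, Y1} is a vertex cover of size 4 (every listed pair touches it), so no matching can be larger.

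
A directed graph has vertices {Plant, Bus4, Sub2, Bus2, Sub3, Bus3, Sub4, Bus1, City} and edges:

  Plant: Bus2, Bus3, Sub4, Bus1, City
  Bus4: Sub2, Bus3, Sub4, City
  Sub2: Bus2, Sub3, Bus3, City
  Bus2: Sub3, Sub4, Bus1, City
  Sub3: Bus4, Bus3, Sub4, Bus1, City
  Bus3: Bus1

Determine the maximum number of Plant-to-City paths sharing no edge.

2

Assign every edge capacity 1; by Menger, the answer equals the max flow.
Path Plant→City (+1); total 1.
Path Plant→Bus2→City (+1); total 2.
No residual Plant→City path; max flow = 2.
Certifying cut of size 2: {Plant→Bus2, Plant→City}.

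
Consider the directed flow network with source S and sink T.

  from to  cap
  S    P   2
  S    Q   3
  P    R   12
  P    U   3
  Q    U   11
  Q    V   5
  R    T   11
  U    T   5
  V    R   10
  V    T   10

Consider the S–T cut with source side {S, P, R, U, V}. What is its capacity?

Edges leaving {S, P, R, U, V}: S→Q (3), R→T (11), U→T (5), V→T (10).
Cut capacity = 3 + 11 + 5 + 10 = 29.

29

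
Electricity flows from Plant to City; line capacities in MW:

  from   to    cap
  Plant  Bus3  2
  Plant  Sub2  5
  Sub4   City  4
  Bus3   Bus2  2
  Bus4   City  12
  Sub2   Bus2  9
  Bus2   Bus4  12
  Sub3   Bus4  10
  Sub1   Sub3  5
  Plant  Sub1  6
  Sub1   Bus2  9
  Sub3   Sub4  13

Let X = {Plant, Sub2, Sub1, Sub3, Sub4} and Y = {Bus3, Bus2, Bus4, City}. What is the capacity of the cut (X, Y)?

34

Edges leaving {Plant, Sub2, Sub1, Sub3, Sub4}: Plant→Bus3 (2), Sub2→Bus2 (9), Sub1→Bus2 (9), Sub3→Bus4 (10), Sub4→City (4).
Cut capacity = 2 + 9 + 9 + 10 + 4 = 34.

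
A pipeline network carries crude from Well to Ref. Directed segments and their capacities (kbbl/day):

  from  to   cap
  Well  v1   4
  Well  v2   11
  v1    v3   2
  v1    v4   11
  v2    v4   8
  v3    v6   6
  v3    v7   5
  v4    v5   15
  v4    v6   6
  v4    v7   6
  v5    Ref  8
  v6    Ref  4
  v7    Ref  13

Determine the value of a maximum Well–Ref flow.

12

Augment Well→v1→v3→v6→Ref: bottleneck 2, flow now 2.
Augment Well→v1→v4→v5→Ref: bottleneck 2, flow now 4.
Augment Well→v2→v4→v5→Ref: bottleneck 6, flow now 10.
Augment Well→v2→v4→v6→Ref: bottleneck 2, flow now 12.
No augmenting path remains; maximum flow = 12.
In the residual graph, reachable from Well: {Well, v2}.
Min-cut edges: Well→v1 (4), v2→v4 (8); capacity 4 + 8 = 12.
This cut is saturated, so no flow can exceed 12.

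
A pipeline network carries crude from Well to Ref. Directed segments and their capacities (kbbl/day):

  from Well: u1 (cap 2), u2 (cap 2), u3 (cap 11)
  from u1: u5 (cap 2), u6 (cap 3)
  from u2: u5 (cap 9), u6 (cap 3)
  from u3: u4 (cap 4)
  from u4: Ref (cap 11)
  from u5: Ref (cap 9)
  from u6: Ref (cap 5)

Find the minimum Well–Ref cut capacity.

Augment Well→u1→u5→Ref: bottleneck 2, flow now 2.
Augment Well→u2→u5→Ref: bottleneck 2, flow now 4.
Augment Well→u3→u4→Ref: bottleneck 4, flow now 8.
No augmenting path remains; maximum flow = 8.
By max-flow min-cut, the minimum cut capacity equals the max flow.
In the residual graph, reachable from Well: {Well, u3}.
Min-cut edges: Well→u1 (2), Well→u2 (2), u3→u4 (4); capacity 2 + 2 + 4 = 8.

8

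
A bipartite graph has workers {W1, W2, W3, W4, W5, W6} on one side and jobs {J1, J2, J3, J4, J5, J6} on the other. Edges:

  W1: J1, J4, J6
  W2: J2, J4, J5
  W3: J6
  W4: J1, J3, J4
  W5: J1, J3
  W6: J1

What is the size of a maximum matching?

5

Unit-capacity flow: source→left, listed edges, right→sink; max matching = max flow.
Augmenting path W1→J1 (+1); matched 1.
Augmenting path W2→J2 (+1); matched 2.
Augmenting path W3→J6 (+1); matched 3.
Augmenting path W4→J3 (+1); matched 4.
Augmenting path W5→J1→W1→J4 (+1); matched 5.
No augmenting path remains; maximum matching = 5.
König certificate: {W2, J1, J3, J4, J6} is a vertex cover of size 5 (every listed pair touches it), so no matching can be larger.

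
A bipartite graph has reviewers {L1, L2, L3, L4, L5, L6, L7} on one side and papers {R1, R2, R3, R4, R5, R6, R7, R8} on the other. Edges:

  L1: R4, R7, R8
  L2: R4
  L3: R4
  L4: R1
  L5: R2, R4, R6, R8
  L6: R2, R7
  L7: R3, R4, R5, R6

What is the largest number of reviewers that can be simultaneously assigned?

Unit-capacity flow: source→left, listed edges, right→sink; max matching = max flow.
Augmenting path L1→R4 (+1); matched 1.
Augmenting path L4→R1 (+1); matched 2.
Augmenting path L5→R2 (+1); matched 3.
Augmenting path L6→R7 (+1); matched 4.
Augmenting path L7→R3 (+1); matched 5.
Augmenting path L2→R4→L1→R8 (+1); matched 6.
No augmenting path remains; maximum matching = 6.
König certificate: {L1, L4, L5, L6, L7, R4} is a vertex cover of size 6 (every listed pair touches it), so no matching can be larger.

6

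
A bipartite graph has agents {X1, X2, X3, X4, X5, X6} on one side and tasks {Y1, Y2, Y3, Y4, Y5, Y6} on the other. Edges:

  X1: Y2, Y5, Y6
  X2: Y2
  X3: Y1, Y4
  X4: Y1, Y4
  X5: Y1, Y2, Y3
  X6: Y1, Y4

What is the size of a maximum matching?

Unit-capacity flow: source→left, listed edges, right→sink; max matching = max flow.
Augmenting path X1→Y2 (+1); matched 1.
Augmenting path X3→Y1 (+1); matched 2.
Augmenting path X4→Y4 (+1); matched 3.
Augmenting path X5→Y3 (+1); matched 4.
Augmenting path X2→Y2→X1→Y5 (+1); matched 5.
No augmenting path remains; maximum matching = 5.
König certificate: {X1, X2, X5, Y1, Y4} is a vertex cover of size 5 (every listed pair touches it), so no matching can be larger.

5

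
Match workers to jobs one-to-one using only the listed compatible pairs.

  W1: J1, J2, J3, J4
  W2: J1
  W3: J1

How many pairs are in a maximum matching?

Unit-capacity flow: source→left, listed edges, right→sink; max matching = max flow.
Augmenting path W1→J1 (+1); matched 1.
Augmenting path W2→J1→W1→J2 (+1); matched 2.
No augmenting path remains; maximum matching = 2.
König certificate: {W1, J1} is a vertex cover of size 2 (every listed pair touches it), so no matching can be larger.

2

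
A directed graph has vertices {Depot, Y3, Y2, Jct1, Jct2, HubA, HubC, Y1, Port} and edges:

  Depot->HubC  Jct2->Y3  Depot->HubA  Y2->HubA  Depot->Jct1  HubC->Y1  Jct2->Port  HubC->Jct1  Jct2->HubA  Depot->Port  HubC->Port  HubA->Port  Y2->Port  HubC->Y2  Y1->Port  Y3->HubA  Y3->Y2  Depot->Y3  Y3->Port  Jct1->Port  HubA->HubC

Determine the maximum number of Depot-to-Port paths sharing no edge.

Assign every edge capacity 1; by Menger, the answer equals the max flow.
Path Depot→Port (+1); total 1.
Path Depot→Y3→Port (+1); total 2.
Path Depot→Jct1→Port (+1); total 3.
Path Depot→HubA→Port (+1); total 4.
Path Depot→HubC→Port (+1); total 5.
No residual Depot→Port path; max flow = 5.
Certifying cut of size 5: {Depot→HubA, Depot→HubC, Depot→Jct1, Depot→Port, Depot→Y3}.

5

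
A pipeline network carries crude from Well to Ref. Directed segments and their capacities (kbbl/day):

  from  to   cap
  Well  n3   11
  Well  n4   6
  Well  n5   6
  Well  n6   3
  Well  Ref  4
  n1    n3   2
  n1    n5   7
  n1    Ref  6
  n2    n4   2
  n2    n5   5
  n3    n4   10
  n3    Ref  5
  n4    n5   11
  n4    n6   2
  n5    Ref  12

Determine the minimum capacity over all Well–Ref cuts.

Augment Well→Ref: bottleneck 4, flow now 4.
Augment Well→n3→Ref: bottleneck 5, flow now 9.
Augment Well→n5→Ref: bottleneck 6, flow now 15.
Augment Well→n4→n5→Ref: bottleneck 6, flow now 21.
No augmenting path remains; maximum flow = 21.
By max-flow min-cut, the minimum cut capacity equals the max flow.
In the residual graph, reachable from Well: {Well, n3, n4, n5, n6}.
Min-cut edges: Well→Ref (4), n3→Ref (5), n5→Ref (12); capacity 4 + 5 + 12 = 21.

21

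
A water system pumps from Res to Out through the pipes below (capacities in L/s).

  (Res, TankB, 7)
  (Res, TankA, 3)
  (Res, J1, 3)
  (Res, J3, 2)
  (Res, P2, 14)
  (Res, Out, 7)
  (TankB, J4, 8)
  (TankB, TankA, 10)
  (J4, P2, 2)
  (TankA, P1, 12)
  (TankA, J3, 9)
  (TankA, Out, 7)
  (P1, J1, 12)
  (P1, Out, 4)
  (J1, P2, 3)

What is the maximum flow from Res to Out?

Augment Res→Out: bottleneck 7, flow now 7.
Augment Res→TankA→Out: bottleneck 3, flow now 10.
Augment Res→TankB→TankA→Out: bottleneck 4, flow now 14.
Augment Res→TankB→TankA→P1→Out: bottleneck 3, flow now 17.
No augmenting path remains; maximum flow = 17.
In the residual graph, reachable from Res: {Res, J1, J3, P2}.
Min-cut edges: Res→TankB (7), Res→TankA (3), Res→Out (7); capacity 7 + 3 + 7 = 17.
This cut is saturated, so no flow can exceed 17.

17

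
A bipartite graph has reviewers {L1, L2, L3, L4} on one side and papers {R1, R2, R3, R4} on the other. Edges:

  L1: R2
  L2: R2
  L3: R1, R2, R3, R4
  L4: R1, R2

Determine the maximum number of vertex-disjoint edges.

3

Unit-capacity flow: source→left, listed edges, right→sink; max matching = max flow.
Augmenting path L1→R2 (+1); matched 1.
Augmenting path L3→R1 (+1); matched 2.
Augmenting path L4→R1→L3→R3 (+1); matched 3.
No augmenting path remains; maximum matching = 3.
König certificate: {L3, L4, R2} is a vertex cover of size 3 (every listed pair touches it), so no matching can be larger.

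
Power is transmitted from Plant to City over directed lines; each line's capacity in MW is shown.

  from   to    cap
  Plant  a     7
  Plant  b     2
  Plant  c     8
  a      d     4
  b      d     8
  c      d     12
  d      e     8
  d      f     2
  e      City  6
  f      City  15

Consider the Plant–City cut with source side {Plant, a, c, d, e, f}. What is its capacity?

23

Edges leaving {Plant, a, c, d, e, f}: Plant→b (2), e→City (6), f→City (15).
Cut capacity = 2 + 6 + 15 = 23.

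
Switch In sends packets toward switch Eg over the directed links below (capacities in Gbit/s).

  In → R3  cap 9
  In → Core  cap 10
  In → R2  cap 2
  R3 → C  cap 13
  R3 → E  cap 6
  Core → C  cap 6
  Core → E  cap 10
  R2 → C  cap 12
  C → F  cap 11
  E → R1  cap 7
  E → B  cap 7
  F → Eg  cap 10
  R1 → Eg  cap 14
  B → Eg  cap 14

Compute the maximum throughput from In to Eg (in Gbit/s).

21

Augment In→R3→C→F→Eg: bottleneck 9, flow now 9.
Augment In→Core→C→F→Eg: bottleneck 1, flow now 10.
Augment In→Core→E→R1→Eg: bottleneck 7, flow now 17.
Augment In→Core→E→B→Eg: bottleneck 2, flow now 19.
Augment In→R2→C→R3→E→B→Eg: bottleneck 2, flow now 21. (uses reverse residual edge)
No augmenting path remains; maximum flow = 21.
In the residual graph, reachable from In: {In}.
Min-cut edges: In→R3 (9), In→Core (10), In→R2 (2); capacity 9 + 10 + 2 = 21.
This cut is saturated, so no flow can exceed 21.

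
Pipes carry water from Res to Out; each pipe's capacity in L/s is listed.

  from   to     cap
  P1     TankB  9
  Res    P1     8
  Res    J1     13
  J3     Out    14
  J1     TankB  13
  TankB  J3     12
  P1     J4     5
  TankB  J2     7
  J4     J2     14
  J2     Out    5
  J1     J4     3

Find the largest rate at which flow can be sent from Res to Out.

Augment Res→J1→J4→J2→Out: bottleneck 3, flow now 3.
Augment Res→J1→TankB→J2→Out: bottleneck 2, flow now 5.
Augment Res→J1→TankB→J3→Out: bottleneck 8, flow now 13.
Augment Res→P1→TankB→J3→Out: bottleneck 4, flow now 17.
No augmenting path remains; maximum flow = 17.
In the residual graph, reachable from Res: {Res, J1, P1, J4, TankB, J2}.
Min-cut edges: TankB→J3 (12), J2→Out (5); capacity 12 + 5 = 17.
This cut is saturated, so no flow can exceed 17.

17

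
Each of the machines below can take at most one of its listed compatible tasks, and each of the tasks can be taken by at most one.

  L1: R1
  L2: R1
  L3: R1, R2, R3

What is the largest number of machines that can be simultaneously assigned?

2

Unit-capacity flow: source→left, listed edges, right→sink; max matching = max flow.
Augmenting path L1→R1 (+1); matched 1.
Augmenting path L3→R2 (+1); matched 2.
No augmenting path remains; maximum matching = 2.
König certificate: {L3, R1} is a vertex cover of size 2 (every listed pair touches it), so no matching can be larger.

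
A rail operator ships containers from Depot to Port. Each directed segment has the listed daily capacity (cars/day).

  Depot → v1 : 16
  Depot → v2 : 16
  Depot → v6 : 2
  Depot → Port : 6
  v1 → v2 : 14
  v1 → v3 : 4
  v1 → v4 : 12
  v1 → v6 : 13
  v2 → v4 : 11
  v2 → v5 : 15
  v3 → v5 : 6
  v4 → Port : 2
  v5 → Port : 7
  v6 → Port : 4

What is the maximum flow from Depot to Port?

19

Augment Depot→Port: bottleneck 6, flow now 6.
Augment Depot→v6→Port: bottleneck 2, flow now 8.
Augment Depot→v1→v4→Port: bottleneck 2, flow now 10.
Augment Depot→v1→v6→Port: bottleneck 2, flow now 12.
Augment Depot→v2→v5→Port: bottleneck 7, flow now 19.
No augmenting path remains; maximum flow = 19.
In the residual graph, reachable from Depot: {Depot, v1, v2, v3, v4, v5, v6}.
Min-cut edges: Depot→Port (6), v4→Port (2), v5→Port (7), v6→Port (4); capacity 6 + 2 + 7 + 4 = 19.
This cut is saturated, so no flow can exceed 19.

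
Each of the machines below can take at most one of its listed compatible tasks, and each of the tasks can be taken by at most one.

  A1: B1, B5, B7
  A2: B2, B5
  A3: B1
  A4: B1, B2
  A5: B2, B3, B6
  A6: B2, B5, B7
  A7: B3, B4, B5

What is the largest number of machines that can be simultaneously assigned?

Unit-capacity flow: source→left, listed edges, right→sink; max matching = max flow.
Augmenting path A1→B1 (+1); matched 1.
Augmenting path A2→B2 (+1); matched 2.
Augmenting path A5→B3 (+1); matched 3.
Augmenting path A6→B5 (+1); matched 4.
Augmenting path A7→B4 (+1); matched 5.
Augmenting path A3→B1→A1→B7 (+1); matched 6.
No augmenting path remains; maximum matching = 6.
König certificate: {A5, A7, B1, B2, B5, B7} is a vertex cover of size 6 (every listed pair touches it), so no matching can be larger.

6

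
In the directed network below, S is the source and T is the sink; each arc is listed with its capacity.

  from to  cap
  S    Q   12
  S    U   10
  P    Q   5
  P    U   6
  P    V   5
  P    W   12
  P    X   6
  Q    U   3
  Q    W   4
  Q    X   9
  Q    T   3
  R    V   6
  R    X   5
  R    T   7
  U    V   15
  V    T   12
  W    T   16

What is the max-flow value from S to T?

Augment S→Q→T: bottleneck 3, flow now 3.
Augment S→Q→W→T: bottleneck 4, flow now 7.
Augment S→U→V→T: bottleneck 10, flow now 17.
Augment S→Q→U→V→T: bottleneck 2, flow now 19.
No augmenting path remains; maximum flow = 19.
In the residual graph, reachable from S: {S, Q, U, V, X}.
Min-cut edges: Q→W (4), Q→T (3), V→T (12); capacity 4 + 3 + 12 = 19.
This cut is saturated, so no flow can exceed 19.

19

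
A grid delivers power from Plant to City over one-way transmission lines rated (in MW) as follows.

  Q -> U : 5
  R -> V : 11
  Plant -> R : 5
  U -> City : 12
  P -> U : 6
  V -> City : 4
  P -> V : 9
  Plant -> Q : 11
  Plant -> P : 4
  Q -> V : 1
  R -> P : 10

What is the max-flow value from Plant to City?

15

Augment Plant→P→U→City: bottleneck 4, flow now 4.
Augment Plant→Q→U→City: bottleneck 5, flow now 9.
Augment Plant→Q→V→City: bottleneck 1, flow now 10.
Augment Plant→R→V→City: bottleneck 3, flow now 13.
Augment Plant→R→P→U→City: bottleneck 2, flow now 15.
No augmenting path remains; maximum flow = 15.
In the residual graph, reachable from Plant: {Plant, Q}.
Min-cut edges: Plant→P (4), Plant→R (5), Q→U (5), Q→V (1); capacity 4 + 5 + 5 + 1 = 15.
This cut is saturated, so no flow can exceed 15.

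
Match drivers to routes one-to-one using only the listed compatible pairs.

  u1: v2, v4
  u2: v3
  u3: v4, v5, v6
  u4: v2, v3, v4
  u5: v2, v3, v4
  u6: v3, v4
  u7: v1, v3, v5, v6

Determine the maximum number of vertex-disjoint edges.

Unit-capacity flow: source→left, listed edges, right→sink; max matching = max flow.
Augmenting path u1→v2 (+1); matched 1.
Augmenting path u2→v3 (+1); matched 2.
Augmenting path u3→v4 (+1); matched 3.
Augmenting path u7→v1 (+1); matched 4.
Augmenting path u4→v4→u3→v5 (+1); matched 5.
No augmenting path remains; maximum matching = 5.
König certificate: {u3, u7, v2, v3, v4} is a vertex cover of size 5 (every listed pair touches it), so no matching can be larger.

5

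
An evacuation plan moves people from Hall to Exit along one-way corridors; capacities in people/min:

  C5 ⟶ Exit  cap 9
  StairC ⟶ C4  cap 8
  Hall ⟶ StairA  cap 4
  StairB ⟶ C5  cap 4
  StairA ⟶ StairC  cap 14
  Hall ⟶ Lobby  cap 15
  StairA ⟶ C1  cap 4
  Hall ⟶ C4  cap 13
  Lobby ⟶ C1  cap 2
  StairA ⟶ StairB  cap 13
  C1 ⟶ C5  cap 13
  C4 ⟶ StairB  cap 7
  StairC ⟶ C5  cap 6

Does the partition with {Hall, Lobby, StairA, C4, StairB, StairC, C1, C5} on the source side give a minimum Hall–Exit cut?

Yes — it is a minimum cut (capacity 9).

Given cut capacity: 9 = 9.
Augment Hall→Lobby→C1→C5→Exit: bottleneck 2, flow now 2.
Augment Hall→StairA→StairB→C5→Exit: bottleneck 4, flow now 6.
Augment Hall→C4→StairB→StairA→StairC→C5→Exit: bottleneck 3, flow now 9. (uses reverse residual edge)
No augmenting path remains; maximum flow = 9.
Cut capacity 9 equals the max flow, so it is a minimum cut.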